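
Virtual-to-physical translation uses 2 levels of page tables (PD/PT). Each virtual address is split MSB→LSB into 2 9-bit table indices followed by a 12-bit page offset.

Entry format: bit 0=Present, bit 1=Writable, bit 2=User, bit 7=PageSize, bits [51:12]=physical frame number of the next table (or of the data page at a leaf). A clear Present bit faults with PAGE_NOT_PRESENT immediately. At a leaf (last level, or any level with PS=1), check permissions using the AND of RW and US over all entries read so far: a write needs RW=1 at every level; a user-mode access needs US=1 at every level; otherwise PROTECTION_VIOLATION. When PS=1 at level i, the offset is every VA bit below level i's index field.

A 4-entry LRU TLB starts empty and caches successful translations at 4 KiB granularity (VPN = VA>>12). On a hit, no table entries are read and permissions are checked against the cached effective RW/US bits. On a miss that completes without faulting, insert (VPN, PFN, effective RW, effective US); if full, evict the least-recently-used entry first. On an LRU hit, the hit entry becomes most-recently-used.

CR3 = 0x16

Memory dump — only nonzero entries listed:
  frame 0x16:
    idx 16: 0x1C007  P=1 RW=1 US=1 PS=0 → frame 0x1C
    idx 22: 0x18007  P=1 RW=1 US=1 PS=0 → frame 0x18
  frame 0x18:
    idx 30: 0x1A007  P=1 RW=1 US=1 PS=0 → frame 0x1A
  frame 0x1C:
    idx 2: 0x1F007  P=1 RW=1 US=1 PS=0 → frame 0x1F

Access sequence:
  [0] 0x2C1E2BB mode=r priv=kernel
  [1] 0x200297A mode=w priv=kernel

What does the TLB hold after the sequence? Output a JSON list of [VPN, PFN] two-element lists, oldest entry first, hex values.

Trace:
#0 VA=0x2C1E2BB (r,kernel):
  [0] read 0x16 idx=22: raw=0x18007 flags P=1 W=1 U=1 S=0
  [1] read 0x18 idx=30: raw=0x1A007 flags P=1 W=1 U=1 S=0
  ✓ 0x1A2BB  — 2 lookups
#1 VA=0x200297A (w,kernel):
  [0] read 0x16 idx=16: raw=0x1C007 flags P=1 W=1 U=1 S=0
  [1] read 0x1C idx=2: raw=0x1F007 flags P=1 W=1 U=1 S=0
  ✓ 0x1F97A  — 2 lookups

TLB: [["0x2C1E", "0x1A"], ["0x2002", "0x1F"]]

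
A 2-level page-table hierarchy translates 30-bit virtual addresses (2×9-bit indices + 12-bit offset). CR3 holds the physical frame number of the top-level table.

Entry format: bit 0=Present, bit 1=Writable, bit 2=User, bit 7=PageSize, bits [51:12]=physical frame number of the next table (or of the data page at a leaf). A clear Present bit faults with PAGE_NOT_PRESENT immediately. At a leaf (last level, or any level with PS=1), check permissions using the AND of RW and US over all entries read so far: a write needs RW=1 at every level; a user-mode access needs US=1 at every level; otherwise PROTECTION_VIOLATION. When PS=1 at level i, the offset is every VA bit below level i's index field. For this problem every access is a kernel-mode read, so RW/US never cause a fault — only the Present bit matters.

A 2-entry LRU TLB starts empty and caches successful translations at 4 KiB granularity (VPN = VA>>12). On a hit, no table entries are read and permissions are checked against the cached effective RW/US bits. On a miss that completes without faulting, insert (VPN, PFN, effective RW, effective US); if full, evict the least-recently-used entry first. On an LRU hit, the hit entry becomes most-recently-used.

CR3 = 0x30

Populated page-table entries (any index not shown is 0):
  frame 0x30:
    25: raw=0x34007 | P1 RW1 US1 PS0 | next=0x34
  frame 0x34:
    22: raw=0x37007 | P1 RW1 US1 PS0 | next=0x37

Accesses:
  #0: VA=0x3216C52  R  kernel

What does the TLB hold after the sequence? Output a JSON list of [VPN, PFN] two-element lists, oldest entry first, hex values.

Walk each access:
#0 VA=0x3216C52 (r,kernel):
  L0: frame=0x30 idx=25 entry=0x34007 [P=1 RW=1 US=1 PS=0]
  L1: frame=0x34 idx=22 entry=0x37007 [P=1 RW=1 US=1 PS=0]
  ⇒ phys 0x37C52  [2 reads]

TLB: [["0x3216", "0x37"]]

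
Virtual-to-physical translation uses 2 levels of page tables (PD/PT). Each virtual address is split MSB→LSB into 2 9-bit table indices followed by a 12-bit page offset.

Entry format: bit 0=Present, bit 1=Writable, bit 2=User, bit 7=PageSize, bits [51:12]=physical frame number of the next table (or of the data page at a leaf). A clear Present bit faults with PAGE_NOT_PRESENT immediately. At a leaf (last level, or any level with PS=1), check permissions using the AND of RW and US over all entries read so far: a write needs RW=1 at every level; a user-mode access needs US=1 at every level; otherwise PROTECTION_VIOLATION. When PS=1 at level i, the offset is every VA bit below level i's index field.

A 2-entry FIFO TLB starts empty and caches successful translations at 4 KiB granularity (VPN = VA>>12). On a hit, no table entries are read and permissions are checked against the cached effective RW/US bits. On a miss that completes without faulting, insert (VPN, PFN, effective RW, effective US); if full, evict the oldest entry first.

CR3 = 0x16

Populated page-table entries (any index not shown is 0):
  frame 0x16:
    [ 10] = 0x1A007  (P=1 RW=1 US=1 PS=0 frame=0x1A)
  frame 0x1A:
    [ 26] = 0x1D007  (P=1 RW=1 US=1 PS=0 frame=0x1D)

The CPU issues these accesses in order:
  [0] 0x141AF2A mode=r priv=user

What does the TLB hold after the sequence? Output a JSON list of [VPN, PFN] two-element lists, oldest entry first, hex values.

Walk each access:
#0 VA=0x141AF2A (r,user):
  [0] read 0x16 idx=10: raw=0x1A007 flags P=1 W=1 U=1 S=0
  [1] read 0x1A idx=26: raw=0x1D007 flags P=1 W=1 U=1 S=0
  ✓ 0x1DF2A  — 2 lookups

TLB: [["0x141A", "0x1D"]]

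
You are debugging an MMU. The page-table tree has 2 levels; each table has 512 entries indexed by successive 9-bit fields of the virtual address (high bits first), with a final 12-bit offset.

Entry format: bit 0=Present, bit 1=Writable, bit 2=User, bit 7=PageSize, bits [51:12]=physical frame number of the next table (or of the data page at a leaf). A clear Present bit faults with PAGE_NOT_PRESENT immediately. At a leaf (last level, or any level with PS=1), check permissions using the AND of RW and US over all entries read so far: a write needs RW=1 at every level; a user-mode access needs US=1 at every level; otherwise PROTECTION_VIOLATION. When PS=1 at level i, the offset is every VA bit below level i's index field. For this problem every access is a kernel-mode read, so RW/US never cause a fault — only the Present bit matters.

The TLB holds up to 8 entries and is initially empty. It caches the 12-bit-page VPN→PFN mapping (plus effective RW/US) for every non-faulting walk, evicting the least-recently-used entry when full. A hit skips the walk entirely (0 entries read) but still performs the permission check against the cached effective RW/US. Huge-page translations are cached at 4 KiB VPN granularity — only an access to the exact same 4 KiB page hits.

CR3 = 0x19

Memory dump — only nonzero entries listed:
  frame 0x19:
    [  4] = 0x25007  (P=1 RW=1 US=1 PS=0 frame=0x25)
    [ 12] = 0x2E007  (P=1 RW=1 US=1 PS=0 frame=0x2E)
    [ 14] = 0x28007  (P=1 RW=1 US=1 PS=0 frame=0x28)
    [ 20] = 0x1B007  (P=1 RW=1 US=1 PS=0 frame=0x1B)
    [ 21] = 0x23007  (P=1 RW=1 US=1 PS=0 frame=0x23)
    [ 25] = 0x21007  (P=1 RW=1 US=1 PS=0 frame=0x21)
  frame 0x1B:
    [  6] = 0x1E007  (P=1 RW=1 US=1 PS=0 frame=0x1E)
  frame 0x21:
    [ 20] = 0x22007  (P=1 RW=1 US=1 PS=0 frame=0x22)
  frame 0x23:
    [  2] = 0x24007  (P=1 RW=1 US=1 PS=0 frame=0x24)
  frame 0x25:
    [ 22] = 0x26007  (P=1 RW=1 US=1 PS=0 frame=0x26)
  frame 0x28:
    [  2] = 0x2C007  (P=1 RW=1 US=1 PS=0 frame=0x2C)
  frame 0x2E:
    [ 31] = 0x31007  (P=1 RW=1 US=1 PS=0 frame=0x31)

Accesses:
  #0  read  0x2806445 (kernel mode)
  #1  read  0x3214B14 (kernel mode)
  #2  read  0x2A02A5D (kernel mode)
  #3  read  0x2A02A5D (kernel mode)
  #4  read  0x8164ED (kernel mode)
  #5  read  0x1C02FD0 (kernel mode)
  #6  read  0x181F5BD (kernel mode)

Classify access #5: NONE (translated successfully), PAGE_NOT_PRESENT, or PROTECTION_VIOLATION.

Walk each access:
#0 VA=0x2806445 (r,kernel):
  lvl0: tbl 0x19, slot 20 ⇒ 0x1B007 (P1/RW1/US1/PS0)
  lvl1: tbl 0x1B, slot 6 ⇒ 0x1E007 (P1/RW1/US1/PS0)
  ✓ 0x1E445  — 2 lookups
#1 VA=0x3214B14 (r,kernel):
  lvl0: tbl 0x19, slot 25 ⇒ 0x21007 (P1/RW1/US1/PS0)
  lvl1: tbl 0x21, slot 20 ⇒ 0x22007 (P1/RW1/US1/PS0)
  ✓ 0x22B14  — 2 lookups
#2 VA=0x2A02A5D (r,kernel):
  lvl0: tbl 0x19, slot 21 ⇒ 0x23007 (P1/RW1/US1/PS0)
  lvl1: tbl 0x23, slot 2 ⇒ 0x24007 (P1/RW1/US1/PS0)
  ✓ 0x24A5D  — 2 lookups
#3 VA=0x2A02A5D (r,kernel):
  TLB hit vpn=0x2A02 → PA=0x24A5D
#4 VA=0x8164ED (r,kernel):
  lvl0: tbl 0x19, slot 4 ⇒ 0x25007 (P1/RW1/US1/PS0)
  lvl1: tbl 0x25, slot 22 ⇒ 0x26007 (P1/RW1/US1/PS0)
  ✓ 0x264ED  — 2 lookups
#5 VA=0x1C02FD0 (r,kernel):
  lvl0: tbl 0x19, slot 14 ⇒ 0x28007 (P1/RW1/US1/PS0)
  lvl1: tbl 0x28, slot 2 ⇒ 0x2C007 (P1/RW1/US1/PS0)
  ✓ 0x2CFD0  — 2 lookups
#6 VA=0x181F5BD (r,kernel):
  lvl0: tbl 0x19, slot 12 ⇒ 0x2E007 (P1/RW1/US1/PS0)
  lvl1: tbl 0x2E, slot 31 ⇒ 0x31007 (P1/RW1/US1/PS0)
  ✓ 0x315BD  — 2 lookups

Access #5 fault: NONE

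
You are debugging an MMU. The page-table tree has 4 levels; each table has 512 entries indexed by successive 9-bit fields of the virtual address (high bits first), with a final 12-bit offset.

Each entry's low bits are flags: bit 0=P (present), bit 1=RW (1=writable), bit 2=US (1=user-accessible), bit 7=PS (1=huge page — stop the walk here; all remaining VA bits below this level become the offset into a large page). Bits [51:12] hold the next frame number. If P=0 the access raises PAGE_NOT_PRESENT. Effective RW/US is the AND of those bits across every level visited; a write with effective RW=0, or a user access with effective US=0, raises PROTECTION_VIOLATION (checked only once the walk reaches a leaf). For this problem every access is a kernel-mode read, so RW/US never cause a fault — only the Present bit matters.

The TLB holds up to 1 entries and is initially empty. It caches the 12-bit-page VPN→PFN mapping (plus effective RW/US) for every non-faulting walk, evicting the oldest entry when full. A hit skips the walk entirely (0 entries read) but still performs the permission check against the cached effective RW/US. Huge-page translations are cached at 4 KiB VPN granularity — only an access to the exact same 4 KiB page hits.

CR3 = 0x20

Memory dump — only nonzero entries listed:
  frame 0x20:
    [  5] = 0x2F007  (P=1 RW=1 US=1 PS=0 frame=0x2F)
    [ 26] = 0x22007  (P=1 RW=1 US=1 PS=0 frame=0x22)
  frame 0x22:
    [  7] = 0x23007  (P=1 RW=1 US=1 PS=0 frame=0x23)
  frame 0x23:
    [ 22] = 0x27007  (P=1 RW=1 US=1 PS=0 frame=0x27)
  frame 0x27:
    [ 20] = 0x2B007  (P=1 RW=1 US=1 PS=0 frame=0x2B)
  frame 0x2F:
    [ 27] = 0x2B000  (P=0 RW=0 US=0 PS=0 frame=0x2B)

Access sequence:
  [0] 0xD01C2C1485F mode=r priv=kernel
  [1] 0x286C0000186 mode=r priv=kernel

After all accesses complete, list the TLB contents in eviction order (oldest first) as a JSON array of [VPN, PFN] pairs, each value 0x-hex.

Walk each access:
#0 VA=0xD01C2C1485F (r,kernel):
  L0 @0x20[26] → 0x22007  P=1,RW=1,US=1,PS=0
  L1 @0x22[7] → 0x23007  P=1,RW=1,US=1,PS=0
  L2 @0x23[22] → 0x27007  P=1,RW=1,US=1,PS=0
  L3 @0x27[20] → 0x2B007  P=1,RW=1,US=1,PS=0
  ⇒ phys 0x2B85F  [4 reads]
#1 VA=0x286C0000186 (r,kernel):
  L0 @0x20[5] → 0x2F007  P=1,RW=1,US=1,PS=0
  L1 @0x2F[27] → 0x2B000  P=0,RW=0,US=0,PS=0
  → PAGE_NOT_PRESENT  (2 entries read)

TLB: [["0xD01C2C14", "0x2B"]]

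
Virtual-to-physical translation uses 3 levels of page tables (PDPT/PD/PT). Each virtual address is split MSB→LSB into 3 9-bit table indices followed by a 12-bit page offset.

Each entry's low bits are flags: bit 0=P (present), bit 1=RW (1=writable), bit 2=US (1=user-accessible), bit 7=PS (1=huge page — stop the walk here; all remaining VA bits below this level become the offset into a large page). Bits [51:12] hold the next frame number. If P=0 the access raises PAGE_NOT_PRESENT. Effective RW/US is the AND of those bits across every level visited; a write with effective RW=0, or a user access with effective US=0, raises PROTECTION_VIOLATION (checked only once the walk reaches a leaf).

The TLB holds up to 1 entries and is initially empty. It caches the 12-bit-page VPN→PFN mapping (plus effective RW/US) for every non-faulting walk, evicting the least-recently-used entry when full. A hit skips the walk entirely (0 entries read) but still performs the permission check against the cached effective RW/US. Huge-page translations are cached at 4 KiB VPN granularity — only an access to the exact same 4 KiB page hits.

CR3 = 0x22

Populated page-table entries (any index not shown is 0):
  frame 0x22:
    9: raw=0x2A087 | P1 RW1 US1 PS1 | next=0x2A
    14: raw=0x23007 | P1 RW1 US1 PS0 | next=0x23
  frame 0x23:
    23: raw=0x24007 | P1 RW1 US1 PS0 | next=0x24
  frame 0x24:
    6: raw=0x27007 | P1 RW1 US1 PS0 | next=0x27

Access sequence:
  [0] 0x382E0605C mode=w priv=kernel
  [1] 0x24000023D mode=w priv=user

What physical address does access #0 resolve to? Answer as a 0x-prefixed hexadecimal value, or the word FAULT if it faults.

Trace:
#0 VA=0x382E0605C (w,kernel):
  [0] read 0x22 idx=14: raw=0x23007 flags P=1 W=1 U=1 S=0
  [1] read 0x23 idx=23: raw=0x24007 flags P=1 W=1 U=1 S=0
  [2] read 0x24 idx=6: raw=0x27007 flags P=1 W=1 U=1 S=0
  ✓ 0x2705C  — 3 lookups
#1 VA=0x24000023D (w,user):
  [0] read 0x22 idx=9: raw=0x2A087 flags P=1 W=1 U=1 S=1
  ✓ 0x2A23D (huge @L0)  — 1 lookups

Access #0 PA: 0x2705C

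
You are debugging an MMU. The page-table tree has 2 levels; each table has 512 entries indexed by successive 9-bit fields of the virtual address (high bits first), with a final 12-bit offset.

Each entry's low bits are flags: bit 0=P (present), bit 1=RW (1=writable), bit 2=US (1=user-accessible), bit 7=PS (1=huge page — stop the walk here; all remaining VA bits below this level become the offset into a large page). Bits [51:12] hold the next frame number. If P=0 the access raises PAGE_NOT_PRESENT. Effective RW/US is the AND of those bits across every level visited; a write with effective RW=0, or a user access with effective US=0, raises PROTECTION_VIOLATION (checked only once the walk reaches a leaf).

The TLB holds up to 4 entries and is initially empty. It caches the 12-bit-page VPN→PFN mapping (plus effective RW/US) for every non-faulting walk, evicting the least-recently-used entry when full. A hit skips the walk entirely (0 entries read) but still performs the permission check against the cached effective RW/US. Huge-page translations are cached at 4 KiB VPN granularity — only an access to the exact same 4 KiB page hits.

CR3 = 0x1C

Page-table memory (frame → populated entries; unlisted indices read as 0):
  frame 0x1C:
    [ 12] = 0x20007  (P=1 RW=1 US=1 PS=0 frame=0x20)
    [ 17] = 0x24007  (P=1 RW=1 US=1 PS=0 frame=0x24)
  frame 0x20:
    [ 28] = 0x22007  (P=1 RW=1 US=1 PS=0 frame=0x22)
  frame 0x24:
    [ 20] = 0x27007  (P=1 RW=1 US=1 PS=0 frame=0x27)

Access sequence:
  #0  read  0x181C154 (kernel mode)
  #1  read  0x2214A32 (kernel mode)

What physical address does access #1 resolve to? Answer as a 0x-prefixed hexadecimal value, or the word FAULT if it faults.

Per-access translation:
#0 VA=0x181C154 (r,kernel):
  L0: frame=0x1C idx=12 entry=0x20007 [P=1 RW=1 US=1 PS=0]
  L1: frame=0x20 idx=28 entry=0x22007 [P=1 RW=1 US=1 PS=0]
  ✓ 0x22154  — 2 lookups
#1 VA=0x2214A32 (r,kernel):
  L0: frame=0x1C idx=17 entry=0x24007 [P=1 RW=1 US=1 PS=0]
  L1: frame=0x24 idx=20 entry=0x27007 [P=1 RW=1 US=1 PS=0]
  ✓ 0x27A32  — 2 lookups

Access #1 PA: 0x27A32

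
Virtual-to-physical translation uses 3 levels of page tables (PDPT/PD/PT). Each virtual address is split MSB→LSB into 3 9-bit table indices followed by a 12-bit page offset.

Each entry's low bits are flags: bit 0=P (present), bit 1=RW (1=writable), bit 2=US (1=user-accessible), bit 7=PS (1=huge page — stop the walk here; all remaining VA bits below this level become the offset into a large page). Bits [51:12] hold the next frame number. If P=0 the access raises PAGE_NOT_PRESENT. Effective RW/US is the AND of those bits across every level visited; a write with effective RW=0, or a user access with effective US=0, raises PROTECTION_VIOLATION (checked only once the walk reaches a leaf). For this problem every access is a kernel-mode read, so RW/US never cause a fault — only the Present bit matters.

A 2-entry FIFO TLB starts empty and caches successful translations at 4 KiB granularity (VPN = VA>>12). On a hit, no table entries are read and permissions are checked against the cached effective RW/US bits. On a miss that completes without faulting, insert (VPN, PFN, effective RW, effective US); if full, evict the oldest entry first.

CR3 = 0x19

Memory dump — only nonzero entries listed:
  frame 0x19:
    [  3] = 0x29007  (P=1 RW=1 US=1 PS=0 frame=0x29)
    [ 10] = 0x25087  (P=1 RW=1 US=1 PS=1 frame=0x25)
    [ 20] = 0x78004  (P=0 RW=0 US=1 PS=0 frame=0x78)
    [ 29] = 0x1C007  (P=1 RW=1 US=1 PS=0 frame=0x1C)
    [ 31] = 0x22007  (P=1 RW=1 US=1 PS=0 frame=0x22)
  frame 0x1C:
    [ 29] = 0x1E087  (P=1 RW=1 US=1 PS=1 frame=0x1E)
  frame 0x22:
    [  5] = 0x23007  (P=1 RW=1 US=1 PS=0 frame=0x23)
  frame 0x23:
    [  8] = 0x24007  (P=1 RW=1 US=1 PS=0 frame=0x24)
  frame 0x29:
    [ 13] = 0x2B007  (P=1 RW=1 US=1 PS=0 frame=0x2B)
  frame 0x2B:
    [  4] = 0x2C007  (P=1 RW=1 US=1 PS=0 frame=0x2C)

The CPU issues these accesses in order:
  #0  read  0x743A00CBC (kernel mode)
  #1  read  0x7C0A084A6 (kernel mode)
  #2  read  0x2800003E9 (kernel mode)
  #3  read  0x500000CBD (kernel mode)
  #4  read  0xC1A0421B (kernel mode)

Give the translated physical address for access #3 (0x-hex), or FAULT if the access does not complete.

Per-access translation:
#0 VA=0x743A00CBC (r,kernel):
  [0] read 0x19 idx=29: raw=0x1C007 flags P=1 W=1 U=1 S=0
  [1] read 0x1C idx=29: raw=0x1E087 flags P=1 W=1 U=1 S=1
  ⇒ phys 0x1ECBC (huge @L1)  [2 reads]
#1 VA=0x7C0A084A6 (r,kernel):
  [0] read 0x19 idx=31: raw=0x22007 flags P=1 W=1 U=1 S=0
  [1] read 0x22 idx=5: raw=0x23007 flags P=1 W=1 U=1 S=0
  [2] read 0x23 idx=8: raw=0x24007 flags P=1 W=1 U=1 S=0
  ⇒ phys 0x244A6  [3 reads]
#2 VA=0x2800003E9 (r,kernel):
  [0] read 0x19 idx=10: raw=0x25087 flags P=1 W=1 U=1 S=1
  ⇒ phys 0x253E9 (huge @L0)  [1 reads]
#3 VA=0x500000CBD (r,kernel):
  [0] read 0x19 idx=20: raw=0x78004 flags P=0 W=0 U=1 S=0
  ⇒ fault: PAGE_NOT_PRESENT  — 1 lookups
#4 VA=0xC1A0421B (r,kernel):
  [0] read 0x19 idx=3: raw=0x29007 flags P=1 W=1 U=1 S=0
  [1] read 0x29 idx=13: raw=0x2B007 flags P=1 W=1 U=1 S=0
  [2] read 0x2B idx=4: raw=0x2C007 flags P=1 W=1 U=1 S=0
  ⇒ phys 0x2C21B  [3 reads]

Access #3 PA: FAULT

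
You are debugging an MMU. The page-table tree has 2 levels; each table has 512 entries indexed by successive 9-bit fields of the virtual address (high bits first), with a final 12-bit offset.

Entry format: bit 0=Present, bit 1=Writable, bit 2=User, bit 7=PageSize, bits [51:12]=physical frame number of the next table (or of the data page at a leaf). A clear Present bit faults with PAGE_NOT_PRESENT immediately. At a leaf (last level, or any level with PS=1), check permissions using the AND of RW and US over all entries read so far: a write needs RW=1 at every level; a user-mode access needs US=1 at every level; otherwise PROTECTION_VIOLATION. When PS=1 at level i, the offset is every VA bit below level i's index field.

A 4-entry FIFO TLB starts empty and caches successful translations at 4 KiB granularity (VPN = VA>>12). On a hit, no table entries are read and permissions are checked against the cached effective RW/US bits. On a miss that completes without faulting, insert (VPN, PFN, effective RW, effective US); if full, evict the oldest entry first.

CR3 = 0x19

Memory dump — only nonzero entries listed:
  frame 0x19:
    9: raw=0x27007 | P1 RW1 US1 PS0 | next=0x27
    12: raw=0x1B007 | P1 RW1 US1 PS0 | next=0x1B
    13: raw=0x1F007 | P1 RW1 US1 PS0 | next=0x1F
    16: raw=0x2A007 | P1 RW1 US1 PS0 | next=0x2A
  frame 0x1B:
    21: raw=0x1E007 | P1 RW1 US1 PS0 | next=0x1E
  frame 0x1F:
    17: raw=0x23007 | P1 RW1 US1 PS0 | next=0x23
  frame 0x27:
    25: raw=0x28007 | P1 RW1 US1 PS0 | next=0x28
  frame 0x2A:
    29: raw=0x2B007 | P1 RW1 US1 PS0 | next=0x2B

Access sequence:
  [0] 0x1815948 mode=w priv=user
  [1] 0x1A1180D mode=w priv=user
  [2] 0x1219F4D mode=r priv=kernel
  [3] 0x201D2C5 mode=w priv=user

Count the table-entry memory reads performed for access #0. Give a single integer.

Trace:
#0 VA=0x1815948 (w,user):
  L0 @0x19[12] → 0x1B007  P=1,RW=1,US=1,PS=0
  L1 @0x1B[21] → 0x1E007  P=1,RW=1,US=1,PS=0
  ✓ 0x1E948  — 2 lookups
#1 VA=0x1A1180D (w,user):
  L0 @0x19[13] → 0x1F007  P=1,RW=1,US=1,PS=0
  L1 @0x1F[17] → 0x23007  P=1,RW=1,US=1,PS=0
  ✓ 0x2380D  — 2 lookups
#2 VA=0x1219F4D (r,kernel):
  L0 @0x19[9] → 0x27007  P=1,RW=1,US=1,PS=0
  L1 @0x27[25] → 0x28007  P=1,RW=1,US=1,PS=0
  ✓ 0x28F4D  — 2 lookups
#3 VA=0x201D2C5 (w,user):
  L0 @0x19[16] → 0x2A007  P=1,RW=1,US=1,PS=0
  L1 @0x2A[29] → 0x2B007  P=1,RW=1,US=1,PS=0
  ✓ 0x2B2C5  — 2 lookups

Entries read for #0: 2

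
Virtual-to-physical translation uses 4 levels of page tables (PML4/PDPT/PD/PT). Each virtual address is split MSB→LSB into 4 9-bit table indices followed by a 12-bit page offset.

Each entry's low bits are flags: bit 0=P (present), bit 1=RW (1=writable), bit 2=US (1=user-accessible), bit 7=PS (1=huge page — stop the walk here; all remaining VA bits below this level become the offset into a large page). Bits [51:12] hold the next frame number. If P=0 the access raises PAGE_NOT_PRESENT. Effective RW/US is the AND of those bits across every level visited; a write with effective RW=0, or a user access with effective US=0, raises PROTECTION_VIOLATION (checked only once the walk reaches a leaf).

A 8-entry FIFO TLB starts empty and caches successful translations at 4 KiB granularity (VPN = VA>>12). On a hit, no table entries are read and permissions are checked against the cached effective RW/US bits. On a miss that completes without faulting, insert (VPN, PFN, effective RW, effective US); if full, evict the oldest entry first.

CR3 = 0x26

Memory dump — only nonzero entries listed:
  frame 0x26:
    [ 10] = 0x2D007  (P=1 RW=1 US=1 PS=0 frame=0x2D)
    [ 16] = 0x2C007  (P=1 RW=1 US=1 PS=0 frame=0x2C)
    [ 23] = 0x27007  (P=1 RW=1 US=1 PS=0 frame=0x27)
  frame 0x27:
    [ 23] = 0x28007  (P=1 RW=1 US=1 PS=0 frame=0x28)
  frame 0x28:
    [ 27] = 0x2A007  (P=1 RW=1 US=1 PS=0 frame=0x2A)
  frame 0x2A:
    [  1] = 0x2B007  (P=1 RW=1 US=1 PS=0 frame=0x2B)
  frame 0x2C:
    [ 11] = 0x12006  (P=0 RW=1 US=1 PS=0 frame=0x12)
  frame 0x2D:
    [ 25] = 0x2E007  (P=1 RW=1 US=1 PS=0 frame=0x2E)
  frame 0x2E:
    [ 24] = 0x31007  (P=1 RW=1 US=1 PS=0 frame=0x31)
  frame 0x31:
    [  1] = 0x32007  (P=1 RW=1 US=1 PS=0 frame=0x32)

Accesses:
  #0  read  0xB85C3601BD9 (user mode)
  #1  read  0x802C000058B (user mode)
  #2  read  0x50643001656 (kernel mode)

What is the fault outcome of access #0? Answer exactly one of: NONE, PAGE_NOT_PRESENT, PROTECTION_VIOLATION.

Per-access translation:
#0 VA=0xB85C3601BD9 (r,user):
  lvl0: tbl 0x26, slot 23 ⇒ 0x27007 (P1/RW1/US1/PS0)
  lvl1: tbl 0x27, slot 23 ⇒ 0x28007 (P1/RW1/US1/PS0)
  lvl2: tbl 0x28, slot 27 ⇒ 0x2A007 (P1/RW1/US1/PS0)
  lvl3: tbl 0x2A, slot 1 ⇒ 0x2B007 (P1/RW1/US1/PS0)
  ⇒ phys 0x2BBD9  [4 reads]
#1 VA=0x802C000058B (r,user):
  lvl0: tbl 0x26, slot 16 ⇒ 0x2C007 (P1/RW1/US1/PS0)
  lvl1: tbl 0x2C, slot 11 ⇒ 0x12006 (P0/RW1/US1/PS0)
  → PAGE_NOT_PRESENT  (2 entries read)
#2 VA=0x50643001656 (r,kernel):
  lvl0: tbl 0x26, slot 10 ⇒ 0x2D007 (P1/RW1/US1/PS0)
  lvl1: tbl 0x2D, slot 25 ⇒ 0x2E007 (P1/RW1/US1/PS0)
  lvl2: tbl 0x2E, slot 24 ⇒ 0x31007 (P1/RW1/US1/PS0)
  lvl3: tbl 0x31, slot 1 ⇒ 0x32007 (P1/RW1/US1/PS0)
  ⇒ phys 0x32656  [4 reads]

Access #0 fault: NONE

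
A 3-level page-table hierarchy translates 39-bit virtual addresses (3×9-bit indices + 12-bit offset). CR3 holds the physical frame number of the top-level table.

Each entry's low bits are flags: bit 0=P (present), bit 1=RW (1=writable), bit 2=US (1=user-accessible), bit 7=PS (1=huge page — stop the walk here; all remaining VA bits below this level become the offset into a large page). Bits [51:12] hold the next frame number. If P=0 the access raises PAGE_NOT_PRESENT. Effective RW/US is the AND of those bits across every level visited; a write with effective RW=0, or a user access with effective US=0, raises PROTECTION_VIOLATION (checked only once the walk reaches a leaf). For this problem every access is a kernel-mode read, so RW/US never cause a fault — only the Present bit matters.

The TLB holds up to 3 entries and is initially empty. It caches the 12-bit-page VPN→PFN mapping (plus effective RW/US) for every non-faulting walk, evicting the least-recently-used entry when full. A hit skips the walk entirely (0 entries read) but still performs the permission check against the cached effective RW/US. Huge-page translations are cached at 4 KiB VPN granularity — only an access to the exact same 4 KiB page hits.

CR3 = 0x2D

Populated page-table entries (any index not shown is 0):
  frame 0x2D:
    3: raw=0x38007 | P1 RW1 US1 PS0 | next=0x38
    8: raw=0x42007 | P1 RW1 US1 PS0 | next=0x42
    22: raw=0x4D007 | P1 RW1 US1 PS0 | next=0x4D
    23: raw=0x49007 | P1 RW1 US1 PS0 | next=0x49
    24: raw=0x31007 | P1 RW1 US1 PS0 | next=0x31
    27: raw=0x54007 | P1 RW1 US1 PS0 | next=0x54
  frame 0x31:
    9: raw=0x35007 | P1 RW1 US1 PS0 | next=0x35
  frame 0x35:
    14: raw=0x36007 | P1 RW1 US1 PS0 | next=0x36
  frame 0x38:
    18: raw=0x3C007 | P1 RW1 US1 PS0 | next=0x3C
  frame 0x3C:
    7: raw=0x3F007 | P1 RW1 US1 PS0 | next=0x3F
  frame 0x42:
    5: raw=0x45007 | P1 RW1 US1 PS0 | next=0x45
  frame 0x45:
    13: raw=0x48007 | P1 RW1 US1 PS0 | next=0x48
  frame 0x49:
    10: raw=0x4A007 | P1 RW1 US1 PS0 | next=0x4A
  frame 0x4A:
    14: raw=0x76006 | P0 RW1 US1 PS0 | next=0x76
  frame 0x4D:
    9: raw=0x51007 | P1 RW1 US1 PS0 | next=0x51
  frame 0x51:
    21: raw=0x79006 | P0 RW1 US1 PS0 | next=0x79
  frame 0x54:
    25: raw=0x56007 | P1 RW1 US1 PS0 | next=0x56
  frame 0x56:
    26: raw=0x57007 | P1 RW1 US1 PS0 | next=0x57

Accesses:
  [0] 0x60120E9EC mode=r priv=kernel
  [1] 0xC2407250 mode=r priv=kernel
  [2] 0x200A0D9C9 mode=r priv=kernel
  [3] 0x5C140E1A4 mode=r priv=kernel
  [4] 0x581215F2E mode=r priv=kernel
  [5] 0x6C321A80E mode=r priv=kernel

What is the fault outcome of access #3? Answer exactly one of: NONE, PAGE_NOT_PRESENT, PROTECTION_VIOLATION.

Walk each access:
#0 VA=0x60120E9EC (r,kernel):
  [0] read 0x2D idx=24: raw=0x31007 flags P=1 W=1 U=1 S=0
  [1] read 0x31 idx=9: raw=0x35007 flags P=1 W=1 U=1 S=0
  [2] read 0x35 idx=14: raw=0x36007 flags P=1 W=1 U=1 S=0
  ✓ 0x369EC  — 3 lookups
#1 VA=0xC2407250 (r,kernel):
  [0] read 0x2D idx=3: raw=0x38007 flags P=1 W=1 U=1 S=0
  [1] read 0x38 idx=18: raw=0x3C007 flags P=1 W=1 U=1 S=0
  [2] read 0x3C idx=7: raw=0x3F007 flags P=1 W=1 U=1 S=0
  ✓ 0x3F250  — 3 lookups
#2 VA=0x200A0D9C9 (r,kernel):
  [0] read 0x2D idx=8: raw=0x42007 flags P=1 W=1 U=1 S=0
  [1] read 0x42 idx=5: raw=0x45007 flags P=1 W=1 U=1 S=0
  [2] read 0x45 idx=13: raw=0x48007 flags P=1 W=1 U=1 S=0
  ✓ 0x489C9  — 3 lookups
#3 VA=0x5C140E1A4 (r,kernel):
  [0] read 0x2D idx=23: raw=0x49007 flags P=1 W=1 U=1 S=0
  [1] read 0x49 idx=10: raw=0x4A007 flags P=1 W=1 U=1 S=0
  [2] read 0x4A idx=14: raw=0x76006 flags P=0 W=1 U=1 S=0
  ⇒ fault: PAGE_NOT_PRESENT  — 3 lookups
#4 VA=0x581215F2E (r,kernel):
  [0] read 0x2D idx=22: raw=0x4D007 flags P=1 W=1 U=1 S=0
  [1] read 0x4D idx=9: raw=0x51007 flags P=1 W=1 U=1 S=0
  [2] read 0x51 idx=21: raw=0x79006 flags P=0 W=1 U=1 S=0
  ⇒ fault: PAGE_NOT_PRESENT  — 3 lookups
#5 VA=0x6C321A80E (r,kernel):
  [0] read 0x2D idx=27: raw=0x54007 flags P=1 W=1 U=1 S=0
  [1] read 0x54 idx=25: raw=0x56007 flags P=1 W=1 U=1 S=0
  [2] read 0x56 idx=26: raw=0x57007 flags P=1 W=1 U=1 S=0
  ✓ 0x5780E  — 3 lookups

Access #3 fault: PAGE_NOT_PRESENT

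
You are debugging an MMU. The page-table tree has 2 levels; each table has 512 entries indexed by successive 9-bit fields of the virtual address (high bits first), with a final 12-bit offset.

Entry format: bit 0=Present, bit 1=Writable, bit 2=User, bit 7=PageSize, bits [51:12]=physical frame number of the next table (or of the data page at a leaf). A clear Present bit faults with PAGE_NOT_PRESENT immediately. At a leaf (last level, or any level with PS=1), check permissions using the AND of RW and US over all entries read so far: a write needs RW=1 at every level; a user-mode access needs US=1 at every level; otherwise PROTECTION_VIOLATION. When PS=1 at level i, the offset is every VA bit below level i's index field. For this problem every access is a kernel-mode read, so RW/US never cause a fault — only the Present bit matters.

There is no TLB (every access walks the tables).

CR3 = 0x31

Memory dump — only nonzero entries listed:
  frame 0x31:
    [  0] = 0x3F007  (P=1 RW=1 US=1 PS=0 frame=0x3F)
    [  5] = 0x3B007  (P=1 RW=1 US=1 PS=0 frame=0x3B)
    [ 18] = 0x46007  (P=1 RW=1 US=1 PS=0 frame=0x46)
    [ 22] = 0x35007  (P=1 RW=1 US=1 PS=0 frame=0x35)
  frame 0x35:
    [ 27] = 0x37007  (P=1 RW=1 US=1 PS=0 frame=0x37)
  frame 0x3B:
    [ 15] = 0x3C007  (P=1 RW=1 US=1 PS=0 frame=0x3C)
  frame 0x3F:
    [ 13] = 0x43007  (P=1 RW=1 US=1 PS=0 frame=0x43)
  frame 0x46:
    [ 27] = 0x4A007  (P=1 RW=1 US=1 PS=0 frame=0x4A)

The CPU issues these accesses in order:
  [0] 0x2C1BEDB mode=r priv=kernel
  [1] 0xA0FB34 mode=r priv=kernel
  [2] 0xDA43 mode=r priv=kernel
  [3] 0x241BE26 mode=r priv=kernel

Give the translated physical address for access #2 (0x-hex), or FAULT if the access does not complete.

Walk each access:
#0 VA=0x2C1BEDB (r,kernel):
  lvl0: tbl 0x31, slot 22 ⇒ 0x35007 (P1/RW1/US1/PS0)
  lvl1: tbl 0x35, slot 27 ⇒ 0x37007 (P1/RW1/US1/PS0)
  ⇒ phys 0x37EDB  [2 reads]
#1 VA=0xA0FB34 (r,kernel):
  lvl0: tbl 0x31, slot 5 ⇒ 0x3B007 (P1/RW1/US1/PS0)
  lvl1: tbl 0x3B, slot 15 ⇒ 0x3C007 (P1/RW1/US1/PS0)
  ⇒ phys 0x3CB34  [2 reads]
#2 VA=0xDA43 (r,kernel):
  lvl0: tbl 0x31, slot 0 ⇒ 0x3F007 (P1/RW1/US1/PS0)
  lvl1: tbl 0x3F, slot 13 ⇒ 0x43007 (P1/RW1/US1/PS0)
  ⇒ phys 0x43A43  [2 reads]
#3 VA=0x241BE26 (r,kernel):
  lvl0: tbl 0x31, slot 18 ⇒ 0x46007 (P1/RW1/US1/PS0)
  lvl1: tbl 0x46, slot 27 ⇒ 0x4A007 (P1/RW1/US1/PS0)
  ⇒ phys 0x4AE26  [2 reads]

Access #2 PA: 0x43A43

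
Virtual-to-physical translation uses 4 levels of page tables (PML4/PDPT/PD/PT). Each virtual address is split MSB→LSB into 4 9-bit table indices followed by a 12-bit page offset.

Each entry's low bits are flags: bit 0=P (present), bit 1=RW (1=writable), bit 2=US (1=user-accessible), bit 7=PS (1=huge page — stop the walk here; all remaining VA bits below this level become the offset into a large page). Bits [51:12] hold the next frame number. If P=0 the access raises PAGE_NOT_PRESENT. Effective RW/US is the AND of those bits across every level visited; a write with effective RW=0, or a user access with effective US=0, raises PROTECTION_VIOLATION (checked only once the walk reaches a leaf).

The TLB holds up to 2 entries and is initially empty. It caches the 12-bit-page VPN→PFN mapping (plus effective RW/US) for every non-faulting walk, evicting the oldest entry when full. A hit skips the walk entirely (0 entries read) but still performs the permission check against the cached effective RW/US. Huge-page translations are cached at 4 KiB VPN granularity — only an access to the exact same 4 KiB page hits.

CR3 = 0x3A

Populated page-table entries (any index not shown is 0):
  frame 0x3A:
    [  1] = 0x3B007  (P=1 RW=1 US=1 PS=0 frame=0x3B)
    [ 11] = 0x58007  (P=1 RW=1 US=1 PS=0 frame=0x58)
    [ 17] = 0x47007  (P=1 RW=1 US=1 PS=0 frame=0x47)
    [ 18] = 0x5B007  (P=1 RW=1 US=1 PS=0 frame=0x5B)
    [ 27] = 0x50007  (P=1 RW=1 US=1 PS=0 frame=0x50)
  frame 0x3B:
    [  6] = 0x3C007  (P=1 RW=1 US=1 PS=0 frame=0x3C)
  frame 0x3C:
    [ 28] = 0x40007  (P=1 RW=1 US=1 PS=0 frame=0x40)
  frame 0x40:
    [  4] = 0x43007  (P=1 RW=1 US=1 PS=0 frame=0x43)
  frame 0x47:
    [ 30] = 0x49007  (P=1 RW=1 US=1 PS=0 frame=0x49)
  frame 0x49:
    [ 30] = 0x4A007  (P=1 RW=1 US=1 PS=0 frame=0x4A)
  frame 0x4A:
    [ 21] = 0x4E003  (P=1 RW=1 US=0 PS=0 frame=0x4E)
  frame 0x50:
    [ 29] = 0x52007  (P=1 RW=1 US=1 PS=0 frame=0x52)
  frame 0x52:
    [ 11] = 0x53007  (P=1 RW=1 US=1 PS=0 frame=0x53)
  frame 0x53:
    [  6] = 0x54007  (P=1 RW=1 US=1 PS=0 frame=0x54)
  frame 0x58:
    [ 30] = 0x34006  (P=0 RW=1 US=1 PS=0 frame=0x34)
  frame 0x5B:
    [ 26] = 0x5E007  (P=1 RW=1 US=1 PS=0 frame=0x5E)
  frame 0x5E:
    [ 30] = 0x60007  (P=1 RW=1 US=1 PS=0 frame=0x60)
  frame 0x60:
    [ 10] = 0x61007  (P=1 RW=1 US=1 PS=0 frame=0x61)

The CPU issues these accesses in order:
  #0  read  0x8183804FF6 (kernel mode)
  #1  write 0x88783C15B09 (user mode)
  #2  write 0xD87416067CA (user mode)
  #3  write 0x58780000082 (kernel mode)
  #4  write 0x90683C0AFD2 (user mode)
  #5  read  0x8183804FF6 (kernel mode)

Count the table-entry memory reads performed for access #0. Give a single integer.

Walk each access:
#0 VA=0x8183804FF6 (r,kernel):
  L0 @0x3A[1] → 0x3B007  P=1,RW=1,US=1,PS=0
  L1 @0x3B[6] → 0x3C007  P=1,RW=1,US=1,PS=0
  L2 @0x3C[28] → 0x40007  P=1,RW=1,US=1,PS=0
  L3 @0x40[4] → 0x43007  P=1,RW=1,US=1,PS=0
  → PA=0x43FF6  (4 entries read)
#1 VA=0x88783C15B09 (w,user):
  L0 @0x3A[17] → 0x47007  P=1,RW=1,US=1,PS=0
  L1 @0x47[30] → 0x49007  P=1,RW=1,US=1,PS=0
  L2 @0x49[30] → 0x4A007  P=1,RW=1,US=1,PS=0
  L3 @0x4A[21] → 0x4E003  P=1,RW=1,US=0,PS=0
  → PROTECTION_VIOLATION  (4 entries read)
#2 VA=0xD87416067CA (w,user):
  L0 @0x3A[27] → 0x50007  P=1,RW=1,US=1,PS=0
  L1 @0x50[29] → 0x52007  P=1,RW=1,US=1,PS=0
  L2 @0x52[11] → 0x53007  P=1,RW=1,US=1,PS=0
  L3 @0x53[6] → 0x54007  P=1,RW=1,US=1,PS=0
  → PA=0x547CA  (4 entries read)
#3 VA=0x58780000082 (w,kernel):
  L0 @0x3A[11] → 0x58007  P=1,RW=1,US=1,PS=0
  L1 @0x58[30] → 0x34006  P=0,RW=1,US=1,PS=0
  → PAGE_NOT_PRESENT  (2 entries read)
#4 VA=0x90683C0AFD2 (w,user):
  L0 @0x3A[18] → 0x5B007  P=1,RW=1,US=1,PS=0
  L1 @0x5B[26] → 0x5E007  P=1,RW=1,US=1,PS=0
  L2 @0x5E[30] → 0x60007  P=1,RW=1,US=1,PS=0
  L3 @0x60[10] → 0x61007  P=1,RW=1,US=1,PS=0
  → PA=0x61FD2  (4 entries read)
#5 VA=0x8183804FF6 (r,kernel):
  L0 @0x3A[1] → 0x3B007  P=1,RW=1,US=1,PS=0
  L1 @0x3B[6] → 0x3C007  P=1,RW=1,US=1,PS=0
  L2 @0x3C[28] → 0x40007  P=1,RW=1,US=1,PS=0
  L3 @0x40[4] → 0x43007  P=1,RW=1,US=1,PS=0
  → PA=0x43FF6  (4 entries read)

Entries read for #0: 4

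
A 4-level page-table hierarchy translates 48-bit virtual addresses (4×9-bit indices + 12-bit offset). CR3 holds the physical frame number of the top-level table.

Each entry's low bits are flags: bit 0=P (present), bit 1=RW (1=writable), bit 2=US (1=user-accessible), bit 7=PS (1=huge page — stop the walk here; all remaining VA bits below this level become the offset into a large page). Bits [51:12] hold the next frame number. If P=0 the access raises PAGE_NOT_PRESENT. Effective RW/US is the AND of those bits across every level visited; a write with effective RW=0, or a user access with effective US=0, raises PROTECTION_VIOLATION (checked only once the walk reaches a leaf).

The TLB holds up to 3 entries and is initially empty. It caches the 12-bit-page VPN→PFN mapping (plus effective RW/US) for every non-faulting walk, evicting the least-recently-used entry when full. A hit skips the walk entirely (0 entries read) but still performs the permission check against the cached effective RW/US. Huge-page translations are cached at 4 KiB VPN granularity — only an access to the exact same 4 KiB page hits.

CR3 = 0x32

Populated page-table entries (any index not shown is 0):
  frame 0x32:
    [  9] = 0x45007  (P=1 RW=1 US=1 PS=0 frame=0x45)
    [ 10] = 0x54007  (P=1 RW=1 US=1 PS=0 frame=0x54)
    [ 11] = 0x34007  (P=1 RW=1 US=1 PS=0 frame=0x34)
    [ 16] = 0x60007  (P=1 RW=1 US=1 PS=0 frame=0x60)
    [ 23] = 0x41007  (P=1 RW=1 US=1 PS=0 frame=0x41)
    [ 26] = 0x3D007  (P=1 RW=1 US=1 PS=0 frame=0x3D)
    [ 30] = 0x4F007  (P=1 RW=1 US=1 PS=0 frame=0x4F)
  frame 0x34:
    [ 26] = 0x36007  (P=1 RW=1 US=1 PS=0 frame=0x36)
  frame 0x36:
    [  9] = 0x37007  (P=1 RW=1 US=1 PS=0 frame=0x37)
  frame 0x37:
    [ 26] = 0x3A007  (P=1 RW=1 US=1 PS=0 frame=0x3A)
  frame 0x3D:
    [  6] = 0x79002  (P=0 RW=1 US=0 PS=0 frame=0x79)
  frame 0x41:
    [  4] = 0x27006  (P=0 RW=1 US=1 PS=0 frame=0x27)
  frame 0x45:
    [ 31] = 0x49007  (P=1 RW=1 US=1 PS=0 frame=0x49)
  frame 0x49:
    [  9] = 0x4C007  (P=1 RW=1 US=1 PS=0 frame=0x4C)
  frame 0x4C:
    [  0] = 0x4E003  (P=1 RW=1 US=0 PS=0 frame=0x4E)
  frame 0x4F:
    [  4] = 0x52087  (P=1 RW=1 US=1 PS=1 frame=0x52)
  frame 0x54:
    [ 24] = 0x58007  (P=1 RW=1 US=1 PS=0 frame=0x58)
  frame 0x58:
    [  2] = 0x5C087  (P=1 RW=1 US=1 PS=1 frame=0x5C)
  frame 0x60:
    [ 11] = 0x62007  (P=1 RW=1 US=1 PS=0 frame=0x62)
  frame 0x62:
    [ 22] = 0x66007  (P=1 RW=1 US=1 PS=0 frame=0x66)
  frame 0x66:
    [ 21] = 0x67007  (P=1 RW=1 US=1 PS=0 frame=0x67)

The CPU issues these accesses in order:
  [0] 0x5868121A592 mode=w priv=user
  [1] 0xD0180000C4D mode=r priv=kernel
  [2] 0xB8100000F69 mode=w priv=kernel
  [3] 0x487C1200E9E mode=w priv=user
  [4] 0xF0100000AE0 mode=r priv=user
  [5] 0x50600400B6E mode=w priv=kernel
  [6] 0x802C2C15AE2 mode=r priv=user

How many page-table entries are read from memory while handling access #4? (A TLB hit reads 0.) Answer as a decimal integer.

Per-access translation:
#0 VA=0x5868121A592 (w,user):
  lvl0: tbl 0x32, slot 11 ⇒ 0x34007 (P1/RW1/US1/PS0)
  lvl1: tbl 0x34, slot 26 ⇒ 0x36007 (P1/RW1/US1/PS0)
  lvl2: tbl 0x36, slot 9 ⇒ 0x37007 (P1/RW1/US1/PS0)
  lvl3: tbl 0x37, slot 26 ⇒ 0x3A007 (P1/RW1/US1/PS0)
  → PA=0x3A592  (4 entries read)
#1 VA=0xD0180000C4D (r,kernel):
  lvl0: tbl 0x32, slot 26 ⇒ 0x3D007 (P1/RW1/US1/PS0)
  lvl1: tbl 0x3D, slot 6 ⇒ 0x79002 (P0/RW1/US0/PS0)
  → PAGE_NOT_PRESENT  (2 entries read)
#2 VA=0xB8100000F69 (w,kernel):
  lvl0: tbl 0x32, slot 23 ⇒ 0x41007 (P1/RW1/US1/PS0)
  lvl1: tbl 0x41, slot 4 ⇒ 0x27006 (P0/RW1/US1/PS0)
  → PAGE_NOT_PRESENT  (2 entries read)
#3 VA=0x487C1200E9E (w,user):
  lvl0: tbl 0x32, slot 9 ⇒ 0x45007 (P1/RW1/US1/PS0)
  lvl1: tbl 0x45, slot 31 ⇒ 0x49007 (P1/RW1/US1/PS0)
  lvl2: tbl 0x49, slot 9 ⇒ 0x4C007 (P1/RW1/US1/PS0)
  lvl3: tbl 0x4C, slot 0 ⇒ 0x4E003 (P1/RW1/US0/PS0)
  → PROTECTION_VIOLATION  (4 entries read)
#4 VA=0xF0100000AE0 (r,user):
  lvl0: tbl 0x32, slot 30 ⇒ 0x4F007 (P1/RW1/US1/PS0)
  lvl1: tbl 0x4F, slot 4 ⇒ 0x52087 (P1/RW1/US1/PS1)
  → PA=0x52AE0 (huge @L1)  (2 entries read)
#5 VA=0x50600400B6E (w,kernel):
  lvl0: tbl 0x32, slot 10 ⇒ 0x54007 (P1/RW1/US1/PS0)
  lvl1: tbl 0x54, slot 24 ⇒ 0x58007 (P1/RW1/US1/PS0)
  lvl2: tbl 0x58, slot 2 ⇒ 0x5C087 (P1/RW1/US1/PS1)
  → PA=0x5CB6E (huge @L2)  (3 entries read)
#6 VA=0x802C2C15AE2 (r,user):
  lvl0: tbl 0x32, slot 16 ⇒ 0x60007 (P1/RW1/US1/PS0)
  lvl1: tbl 0x60, slot 11 ⇒ 0x62007 (P1/RW1/US1/PS0)
  lvl2: tbl 0x62, slot 22 ⇒ 0x66007 (P1/RW1/US1/PS0)
  lvl3: tbl 0x66, slot 21 ⇒ 0x67007 (P1/RW1/US1/PS0)
  → PA=0x67AE2  (4 entries read)

Entries read for #4: 2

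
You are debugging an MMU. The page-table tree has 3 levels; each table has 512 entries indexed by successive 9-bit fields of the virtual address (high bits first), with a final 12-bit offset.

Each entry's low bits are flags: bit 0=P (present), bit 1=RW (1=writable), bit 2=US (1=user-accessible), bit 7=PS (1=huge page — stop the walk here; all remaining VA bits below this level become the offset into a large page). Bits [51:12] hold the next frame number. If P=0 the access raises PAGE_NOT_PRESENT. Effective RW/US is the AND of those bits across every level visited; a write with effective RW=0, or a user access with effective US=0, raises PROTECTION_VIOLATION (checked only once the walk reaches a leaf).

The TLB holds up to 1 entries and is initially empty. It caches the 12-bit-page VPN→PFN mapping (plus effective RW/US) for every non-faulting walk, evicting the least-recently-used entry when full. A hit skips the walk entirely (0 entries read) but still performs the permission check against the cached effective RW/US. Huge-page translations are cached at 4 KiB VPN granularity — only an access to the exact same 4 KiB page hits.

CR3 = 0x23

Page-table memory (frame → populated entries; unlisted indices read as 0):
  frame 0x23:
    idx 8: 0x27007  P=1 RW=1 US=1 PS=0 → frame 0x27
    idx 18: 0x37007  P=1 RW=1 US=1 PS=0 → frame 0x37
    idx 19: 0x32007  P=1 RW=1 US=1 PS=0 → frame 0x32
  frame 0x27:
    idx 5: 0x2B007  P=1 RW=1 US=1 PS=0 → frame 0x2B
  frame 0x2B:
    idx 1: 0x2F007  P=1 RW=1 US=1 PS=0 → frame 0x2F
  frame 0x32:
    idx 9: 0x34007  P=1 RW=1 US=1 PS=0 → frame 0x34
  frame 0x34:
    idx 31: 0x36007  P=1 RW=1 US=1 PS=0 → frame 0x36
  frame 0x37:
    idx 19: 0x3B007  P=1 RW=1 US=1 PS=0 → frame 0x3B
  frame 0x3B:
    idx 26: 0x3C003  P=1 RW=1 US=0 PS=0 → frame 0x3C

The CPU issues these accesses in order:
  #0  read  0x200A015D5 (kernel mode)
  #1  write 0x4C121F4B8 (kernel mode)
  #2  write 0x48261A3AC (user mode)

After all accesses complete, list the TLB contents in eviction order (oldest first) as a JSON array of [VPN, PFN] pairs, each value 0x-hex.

Per-access translation:
#0 VA=0x200A015D5 (r,kernel):
  lvl0: tbl 0x23, slot 8 ⇒ 0x27007 (P1/RW1/US1/PS0)
  lvl1: tbl 0x27, slot 5 ⇒ 0x2B007 (P1/RW1/US1/PS0)
  lvl2: tbl 0x2B, slot 1 ⇒ 0x2F007 (P1/RW1/US1/PS0)
  ⇒ phys 0x2F5D5  [3 reads]
#1 VA=0x4C121F4B8 (w,kernel):
  lvl0: tbl 0x23, slot 19 ⇒ 0x32007 (P1/RW1/US1/PS0)
  lvl1: tbl 0x32, slot 9 ⇒ 0x34007 (P1/RW1/US1/PS0)
  lvl2: tbl 0x34, slot 31 ⇒ 0x36007 (P1/RW1/US1/PS0)
  ⇒ phys 0x364B8  [3 reads]
#2 VA=0x48261A3AC (w,user):
  lvl0: tbl 0x23, slot 18 ⇒ 0x37007 (P1/RW1/US1/PS0)
  lvl1: tbl 0x37, slot 19 ⇒ 0x3B007 (P1/RW1/US1/PS0)
  lvl2: tbl 0x3B, slot 26 ⇒ 0x3C003 (P1/RW1/US0/PS0)
  ✗ PROTECTION_VIOLATION  [3 reads]

TLB: [["0x4C121F", "0x36"]]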